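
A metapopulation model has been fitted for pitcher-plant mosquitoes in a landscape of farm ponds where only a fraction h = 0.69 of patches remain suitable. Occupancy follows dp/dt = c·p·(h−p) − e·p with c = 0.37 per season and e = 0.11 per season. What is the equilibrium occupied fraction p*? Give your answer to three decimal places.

0.393

Setting dp/dt = 0 and dividing by p* gives c·(h−p*) = e.
So p* = h − e/c = 0.69 − 0.11/0.37 = 0.69 − 0.2973 = 0.3927.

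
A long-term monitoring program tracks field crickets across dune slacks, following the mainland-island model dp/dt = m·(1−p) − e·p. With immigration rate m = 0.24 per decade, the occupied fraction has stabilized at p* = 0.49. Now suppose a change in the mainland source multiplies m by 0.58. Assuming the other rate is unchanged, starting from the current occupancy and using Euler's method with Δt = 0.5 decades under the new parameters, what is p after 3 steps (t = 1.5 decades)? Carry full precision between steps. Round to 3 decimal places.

Balance m(1−p*) = e·p* gives e = m(1−p*)/p* = 0.24×0.51000/0.49000 = 0.24980.
Starting from p₀ = 0.49000; update p ← p + (dp/dt)·Δt with the new parameters.
t = 0.5: p = 0.49000 + (-0.02570) = 0.46430
t = 1: p = 0.46430 + (-0.02070) = 0.44359
t = 1.5: p = 0.44359 + (-0.01668) = 0.42691

0.427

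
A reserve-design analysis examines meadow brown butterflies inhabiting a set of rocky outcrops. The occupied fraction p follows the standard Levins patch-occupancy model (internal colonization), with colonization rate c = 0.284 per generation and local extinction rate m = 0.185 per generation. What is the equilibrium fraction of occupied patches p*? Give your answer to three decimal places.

0.349

Setting dp/dt = 0 and dividing through by p* gives c·(1−p*) = m.
So p* = 1 − m/c = 1 − 0.185/0.284 = 1 − 0.6514 = 0.3486.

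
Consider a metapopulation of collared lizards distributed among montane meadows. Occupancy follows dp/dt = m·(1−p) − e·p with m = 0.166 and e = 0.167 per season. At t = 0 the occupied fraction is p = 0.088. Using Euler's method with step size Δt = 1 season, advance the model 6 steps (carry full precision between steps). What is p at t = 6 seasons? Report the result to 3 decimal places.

0.462

Update rule: p ← p + [m·(1−p) − e·p]·Δt with Δt = 1.
  1  |  dp/dt·Δt = +0.136696  |  p_1 = 0.224696
  2  |  dp/dt·Δt = +0.091176  |  p_2 = 0.315872
  3  |  dp/dt·Δt = +0.060815  |  p_3 = 0.376687
  4  |  dp/dt·Δt = +0.040563  |  p_4 = 0.417250
  5  |  dp/dt·Δt = +0.027056  |  p_5 = 0.444306
  6  |  dp/dt·Δt = +0.018046  |  p_6 = 0.462352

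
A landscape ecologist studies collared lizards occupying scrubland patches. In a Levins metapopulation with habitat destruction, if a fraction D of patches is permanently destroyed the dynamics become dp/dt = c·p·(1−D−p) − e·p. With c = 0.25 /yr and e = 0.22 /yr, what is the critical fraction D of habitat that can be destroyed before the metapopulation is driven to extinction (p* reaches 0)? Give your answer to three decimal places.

The nontrivial equilibrium is p* = (1−D) − e/c; extinction occurs when this hits zero.
So D_crit = 1 − e/c = 1 − 0.22/0.25 = 1 − 0.8800 = 0.1200.
This equals the undisturbed p*, a classic result of Lande's extension.

0.120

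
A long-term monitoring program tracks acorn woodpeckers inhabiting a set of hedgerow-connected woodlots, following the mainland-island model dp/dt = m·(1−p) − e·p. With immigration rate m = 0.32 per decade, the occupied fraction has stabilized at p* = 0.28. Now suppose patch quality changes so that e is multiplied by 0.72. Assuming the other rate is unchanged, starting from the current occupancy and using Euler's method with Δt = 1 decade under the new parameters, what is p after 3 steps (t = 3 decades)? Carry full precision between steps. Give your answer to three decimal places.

0.351

Balance m(1−p*) = e·p* gives e = m(1−p*)/p* = 0.32×0.72000/0.28000 = 0.82286.
Starting from p₀ = 0.28000; update p ← p + (dp/dt)·Δt with the new parameters.
t = 1: p = 0.28000 + (+0.06451) = 0.34451
t = 2: p = 0.34451 + (+0.00565) = 0.35016
t = 3: p = 0.35016 + (+0.00049) = 0.35065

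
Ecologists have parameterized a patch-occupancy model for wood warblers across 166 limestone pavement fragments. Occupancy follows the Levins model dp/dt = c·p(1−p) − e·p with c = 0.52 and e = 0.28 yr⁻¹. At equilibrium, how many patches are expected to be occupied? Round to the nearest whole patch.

p* = 1 − e/c = 1 − 0.28/0.52 = 0.4615.
Expected occupied patches = N × p* = 166 × 0.4615 = 76.62 ≈ 77.

77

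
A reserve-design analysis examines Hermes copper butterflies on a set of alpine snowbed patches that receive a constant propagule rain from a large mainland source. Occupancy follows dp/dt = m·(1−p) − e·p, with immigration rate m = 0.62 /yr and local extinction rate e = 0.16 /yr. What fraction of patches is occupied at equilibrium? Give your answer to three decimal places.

Setting dp/dt = 0: m − m·p* = e·p*, so m = (m+e)·p*.
p* = m/(m+e) = 0.62/(0.62+0.16) = 0.62/0.7800 = 0.7949.

0.795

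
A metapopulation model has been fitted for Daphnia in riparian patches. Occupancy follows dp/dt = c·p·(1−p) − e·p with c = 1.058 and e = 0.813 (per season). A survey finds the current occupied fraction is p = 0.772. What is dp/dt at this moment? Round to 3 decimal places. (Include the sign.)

-0.441

Colonization term: c·p·(1−p) = 1.058×0.772×0.2280 = 0.18622.
Extinction term: e·p = 0.62764.
dp/dt = 0.18622 − 0.62764 = -0.44141.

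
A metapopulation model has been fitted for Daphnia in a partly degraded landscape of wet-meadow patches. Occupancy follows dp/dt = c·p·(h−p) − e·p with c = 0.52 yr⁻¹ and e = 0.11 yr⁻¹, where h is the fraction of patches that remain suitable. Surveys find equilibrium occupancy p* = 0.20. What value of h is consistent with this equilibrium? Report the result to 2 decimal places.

0.41

At equilibrium c(h−p*) = e, so h = p* + e/c.
h = 0.20 + 0.11/0.52 = 0.20 + 0.2115 = 0.4115.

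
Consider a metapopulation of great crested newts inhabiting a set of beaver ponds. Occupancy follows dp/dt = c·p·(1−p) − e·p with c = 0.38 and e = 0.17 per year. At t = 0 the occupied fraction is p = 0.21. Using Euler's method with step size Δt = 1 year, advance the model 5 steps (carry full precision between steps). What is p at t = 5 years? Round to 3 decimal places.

Update rule: p ← p + [c·p·(1−p) − e·p]·Δt with Δt = 1.
  1  |  dp/dt·Δt = +0.027342  |  p_1 = 0.237342
  2  |  dp/dt·Δt = +0.028436  |  p_2 = 0.265778
  3  |  dp/dt·Δt = +0.028971  |  p_3 = 0.294749
  4  |  dp/dt·Δt = +0.028884  |  p_4 = 0.323633
  5  |  dp/dt·Δt = +0.028162  |  p_5 = 0.351795

0.352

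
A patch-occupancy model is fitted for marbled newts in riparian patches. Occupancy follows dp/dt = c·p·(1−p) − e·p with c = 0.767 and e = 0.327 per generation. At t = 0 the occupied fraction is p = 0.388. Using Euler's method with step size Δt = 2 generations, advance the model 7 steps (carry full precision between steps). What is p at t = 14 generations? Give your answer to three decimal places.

0.574

Update rule: p ← p + [c·p·(1−p) − e·p]·Δt with Δt = 2.
  1  |  dp/dt·Δt = +0.110506  |  p_1 = 0.498506
  2  |  dp/dt·Δt = +0.057474  |  p_2 = 0.555979
  3  |  dp/dt·Δt = +0.015082  |  p_3 = 0.571062
  4  |  dp/dt·Δt = +0.002279  |  p_4 = 0.573341
  5  |  dp/dt·Δt = +0.000284  |  p_5 = 0.573625
  6  |  dp/dt·Δt = +0.000034  |  p_6 = 0.573659
  7  |  dp/dt·Δt = +0.000004  |  p_7 = 0.573663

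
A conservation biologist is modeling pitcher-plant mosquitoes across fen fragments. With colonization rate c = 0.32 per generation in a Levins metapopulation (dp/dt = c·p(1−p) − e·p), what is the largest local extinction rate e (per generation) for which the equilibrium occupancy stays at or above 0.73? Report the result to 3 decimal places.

0.086

1 − e/c ≥ 0.73 ⇒ e ≤ c(1 − 0.73) = 0.32 × 0.2700.
e_max = 0.0864.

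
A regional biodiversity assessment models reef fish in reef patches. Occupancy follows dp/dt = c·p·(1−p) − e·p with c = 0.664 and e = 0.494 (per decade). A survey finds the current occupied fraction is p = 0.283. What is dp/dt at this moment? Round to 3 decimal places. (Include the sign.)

-0.005

Colonization term: c·p·(1−p) = 0.664×0.283×0.7170 = 0.13473.
Extinction term: e·p = 0.13980.
dp/dt = 0.13473 − 0.13980 = -0.00507.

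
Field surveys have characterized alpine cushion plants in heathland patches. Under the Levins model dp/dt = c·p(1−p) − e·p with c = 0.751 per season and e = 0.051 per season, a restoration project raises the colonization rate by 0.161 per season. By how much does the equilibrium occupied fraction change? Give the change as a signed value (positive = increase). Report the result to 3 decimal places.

0.012

Before: p* = 1 − 0.051/0.751 = 0.9321.
After the change, c = 0.912, e = 0.051, so p* = 1 − 0.051/0.912 = 0.9441.
Δp* = 0.9441 − 0.9321 = +0.0120.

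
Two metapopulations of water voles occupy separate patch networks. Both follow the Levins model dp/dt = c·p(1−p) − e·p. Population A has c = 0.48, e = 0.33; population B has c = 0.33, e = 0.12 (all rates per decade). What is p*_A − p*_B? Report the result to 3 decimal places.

-0.324

A: p*_A = 1 − 0.33/0.48 = 0.3125.
B: p*_B = 1 − 0.12/0.33 = 0.6364.
p*_A − p*_B = 0.3125 − 0.6364 = -0.3239.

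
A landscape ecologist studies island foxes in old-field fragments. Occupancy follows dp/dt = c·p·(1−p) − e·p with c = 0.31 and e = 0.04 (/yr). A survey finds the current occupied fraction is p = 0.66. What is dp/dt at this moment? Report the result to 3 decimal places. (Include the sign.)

0.043

Colonization term: c·p·(1−p) = 0.31×0.66×0.3400 = 0.06956.
Extinction term: e·p = 0.02640.
dp/dt = 0.06956 − 0.02640 = 0.04316.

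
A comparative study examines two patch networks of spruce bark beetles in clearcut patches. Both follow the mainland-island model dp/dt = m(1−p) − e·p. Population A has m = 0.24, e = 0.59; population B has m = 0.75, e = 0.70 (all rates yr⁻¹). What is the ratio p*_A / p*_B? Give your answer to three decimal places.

A: p*_A = m/(m+e) = 0.24/0.8300 = 0.2892.
B: p*_B = 0.75/1.4500 = 0.5172.
p*_A / p*_B = 0.2892/0.5172 = 0.5590.

0.559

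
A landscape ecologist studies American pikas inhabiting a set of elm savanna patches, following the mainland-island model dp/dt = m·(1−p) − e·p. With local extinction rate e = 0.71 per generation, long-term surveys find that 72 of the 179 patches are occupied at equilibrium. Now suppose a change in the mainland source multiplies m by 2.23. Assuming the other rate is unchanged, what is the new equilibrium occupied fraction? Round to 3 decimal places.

0.600

Observed p* = 72/179 = 0.40223.
Balance m(1−p*) = e·p* gives m = e·p*/(1−p*) = 0.71×0.40223/0.59777 = 0.47775.
New p* = m/(m+e) = 1.06538/(1.06538+0.71000) = 0.60009.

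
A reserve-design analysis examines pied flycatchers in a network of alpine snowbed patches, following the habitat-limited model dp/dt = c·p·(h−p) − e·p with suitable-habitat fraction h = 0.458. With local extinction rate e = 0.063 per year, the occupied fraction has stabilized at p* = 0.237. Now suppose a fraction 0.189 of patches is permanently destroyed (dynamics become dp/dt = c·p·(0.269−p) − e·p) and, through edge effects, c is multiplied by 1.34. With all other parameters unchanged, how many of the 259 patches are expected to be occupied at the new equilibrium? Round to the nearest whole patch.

27

Balance c(h−p*) = e gives c = e/(0.458 − 0.23700) = 0.063/0.22100 = 0.28507.
New p* = 0.269 − e/c = 0.269 − 0.06300/0.38199 = 0.10407.
Expected occupied = 259 × 0.10407 = 26.95 ≈ 27.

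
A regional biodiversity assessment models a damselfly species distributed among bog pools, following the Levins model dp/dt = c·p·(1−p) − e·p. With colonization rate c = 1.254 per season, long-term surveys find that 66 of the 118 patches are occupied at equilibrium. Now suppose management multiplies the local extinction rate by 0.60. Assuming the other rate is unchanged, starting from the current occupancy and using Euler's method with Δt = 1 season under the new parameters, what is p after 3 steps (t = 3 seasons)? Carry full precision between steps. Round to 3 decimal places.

0.735

Observed p* = 66/118 = 0.55932.
Balance c(1−p*) = e gives e = 1.254×(1 − 0.55932) = 0.55261.
Starting from p₀ = 0.55932; update p ← p + (dp/dt)·Δt with the new parameters.
  1  |  dp/dt·Δt = +0.123635  |  p_1 = 0.682957
  2  |  dp/dt·Δt = +0.045079  |  p_2 = 0.728036
  3  |  dp/dt·Δt = +0.006899  |  p_3 = 0.734935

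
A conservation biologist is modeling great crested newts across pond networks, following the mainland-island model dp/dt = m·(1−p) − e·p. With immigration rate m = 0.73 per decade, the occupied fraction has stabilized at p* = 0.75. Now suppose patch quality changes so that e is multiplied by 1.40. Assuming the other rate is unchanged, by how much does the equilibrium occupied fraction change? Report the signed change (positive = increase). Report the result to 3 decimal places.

Balance m(1−p*) = e·p* gives e = m(1−p*)/p* = 0.73×0.25000/0.75000 = 0.24333.
New p* = m/(m+e) = 0.73000/(0.73000+0.34066) = 0.68182.
Δp* = 0.68182 − 0.75000 = -0.06818.

-0.068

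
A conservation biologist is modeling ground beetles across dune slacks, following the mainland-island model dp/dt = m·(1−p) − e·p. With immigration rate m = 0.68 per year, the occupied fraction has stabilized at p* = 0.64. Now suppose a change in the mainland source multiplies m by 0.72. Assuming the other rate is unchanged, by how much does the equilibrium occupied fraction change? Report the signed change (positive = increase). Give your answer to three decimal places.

Balance m(1−p*) = e·p* gives e = m(1−p*)/p* = 0.68×0.36000/0.64000 = 0.38250.
New p* = m/(m+e) = 0.48960/(0.48960+0.38250) = 0.56140.
Δp* = 0.56140 − 0.64000 = -0.07860.

-0.079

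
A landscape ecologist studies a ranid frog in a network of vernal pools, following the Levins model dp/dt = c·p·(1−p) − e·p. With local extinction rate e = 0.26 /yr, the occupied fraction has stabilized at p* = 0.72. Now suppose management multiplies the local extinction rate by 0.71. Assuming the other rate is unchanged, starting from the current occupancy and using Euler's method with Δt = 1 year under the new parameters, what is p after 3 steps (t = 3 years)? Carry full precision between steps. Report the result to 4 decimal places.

0.7992

Balance c(1−p*) = e gives c = e/(1 − 0.72000) = 0.26/0.28000 = 0.92857.
Starting from p₀ = 0.72000; update p ← p + (dp/dt)·Δt with the new parameters.
p: 0.72000 → 0.77429  (Δp = +0.05429)
p: 0.77429 → 0.79364  (Δp = +0.01935)
p: 0.79364 → 0.79921  (Δp = +0.00557)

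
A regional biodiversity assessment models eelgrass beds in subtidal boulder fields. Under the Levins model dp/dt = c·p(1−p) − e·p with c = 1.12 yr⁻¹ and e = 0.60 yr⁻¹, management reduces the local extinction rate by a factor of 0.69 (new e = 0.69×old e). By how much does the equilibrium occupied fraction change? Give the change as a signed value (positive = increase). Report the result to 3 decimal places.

Before: p* = 1 − 0.60/1.12 = 0.4643.
After the change, c = 1.12, e = 0.414, so p* = 1 − 0.414/1.12 = 0.6304.
Δp* = 0.6304 − 0.4643 = +0.1661.

0.166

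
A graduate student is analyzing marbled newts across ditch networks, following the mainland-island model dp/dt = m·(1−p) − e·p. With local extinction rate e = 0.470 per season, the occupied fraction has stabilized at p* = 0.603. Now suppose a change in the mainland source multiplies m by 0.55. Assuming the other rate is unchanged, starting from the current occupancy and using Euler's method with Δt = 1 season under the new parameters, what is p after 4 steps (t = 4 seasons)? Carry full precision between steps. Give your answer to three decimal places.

Balance m(1−p*) = e·p* gives m = e·p*/(1−p*) = 0.470×0.60300/0.39700 = 0.71388.
Starting from p₀ = 0.60300; update p ← p + (dp/dt)·Δt with the new parameters.
step 1: Δp = -0.12753, p = 0.47547
step 2: Δp = -0.01752, p = 0.45795
step 3: Δp = -0.00241, p = 0.45554
step 4: Δp = -0.00033, p = 0.45521

0.455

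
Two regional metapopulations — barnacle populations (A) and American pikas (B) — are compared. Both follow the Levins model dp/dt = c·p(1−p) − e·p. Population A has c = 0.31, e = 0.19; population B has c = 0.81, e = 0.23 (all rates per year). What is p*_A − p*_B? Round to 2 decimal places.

-0.33

A: p*_A = 1 − 0.19/0.31 = 0.3871.
B: p*_B = 1 − 0.23/0.81 = 0.7160.
p*_A − p*_B = 0.3871 − 0.7160 = -0.3290.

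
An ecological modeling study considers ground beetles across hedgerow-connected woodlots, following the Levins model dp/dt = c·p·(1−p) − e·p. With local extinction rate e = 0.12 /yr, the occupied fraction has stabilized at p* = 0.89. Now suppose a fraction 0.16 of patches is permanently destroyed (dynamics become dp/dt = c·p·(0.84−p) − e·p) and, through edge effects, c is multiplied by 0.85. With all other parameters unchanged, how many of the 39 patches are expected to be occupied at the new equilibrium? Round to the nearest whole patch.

Balance c(1−p*) = e gives c = e/(1 − 0.89000) = 0.12/0.11000 = 1.09091.
New p* = 0.84 − e/c = 0.84 − 0.12000/0.92727 = 0.71059.
Expected occupied = 39 × 0.71059 = 27.71 ≈ 28.

28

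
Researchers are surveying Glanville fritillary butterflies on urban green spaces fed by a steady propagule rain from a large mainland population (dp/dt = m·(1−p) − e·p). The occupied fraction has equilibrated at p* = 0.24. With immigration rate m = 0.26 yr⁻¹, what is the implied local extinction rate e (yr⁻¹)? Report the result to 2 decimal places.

0.82

At equilibrium m(1−p*) = e·p*, so e = m(1−p*)/p*.
e = 0.26 × 0.7600 / 0.24 = 0.8233.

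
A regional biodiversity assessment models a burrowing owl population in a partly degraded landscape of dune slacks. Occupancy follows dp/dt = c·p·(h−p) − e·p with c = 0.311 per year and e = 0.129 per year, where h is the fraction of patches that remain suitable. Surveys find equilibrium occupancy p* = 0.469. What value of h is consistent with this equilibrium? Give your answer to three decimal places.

At equilibrium c(h−p*) = e, so h = p* + e/c.
h = 0.469 + 0.129/0.311 = 0.469 + 0.4148 = 0.8838.

0.884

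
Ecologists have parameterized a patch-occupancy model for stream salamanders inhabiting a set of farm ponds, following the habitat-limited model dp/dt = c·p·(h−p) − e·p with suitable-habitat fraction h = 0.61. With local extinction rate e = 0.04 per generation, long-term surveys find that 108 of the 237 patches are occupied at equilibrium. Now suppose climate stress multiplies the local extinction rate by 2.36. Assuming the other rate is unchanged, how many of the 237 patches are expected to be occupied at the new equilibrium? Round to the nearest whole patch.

Observed p* = 108/237 = 0.45570.
Balance c(h−p*) = e gives c = e/(0.61 − 0.45570) = 0.04/0.15430 = 0.25924.
New p* = 0.61 − e/c = 0.61 − 0.09440/0.25924 = 0.24586.
Expected occupied = 237 × 0.24586 = 58.27 ≈ 58.

58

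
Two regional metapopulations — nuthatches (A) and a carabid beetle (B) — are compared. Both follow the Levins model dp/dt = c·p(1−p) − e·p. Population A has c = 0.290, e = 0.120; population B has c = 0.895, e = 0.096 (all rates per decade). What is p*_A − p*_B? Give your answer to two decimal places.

-0.31

A: p*_A = 1 − 0.120/0.290 = 0.5862.
B: p*_B = 1 − 0.096/0.895 = 0.8927.
p*_A − p*_B = 0.5862 − 0.8927 = -0.3065.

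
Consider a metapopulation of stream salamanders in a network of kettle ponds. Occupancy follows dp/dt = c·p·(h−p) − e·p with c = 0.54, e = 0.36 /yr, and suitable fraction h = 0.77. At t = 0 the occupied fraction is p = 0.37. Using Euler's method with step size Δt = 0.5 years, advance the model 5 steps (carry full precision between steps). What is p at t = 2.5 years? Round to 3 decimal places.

Update rule: p ← p + [c·p·(h−p) − e·p]·Δt with Δt = 0.5.
t = 0.5: p = 0.37000 + (-0.02664) = 0.34336
t = 1: p = 0.34336 + (-0.02225) = 0.32111
t = 1.5: p = 0.32111 + (-0.01888) = 0.30223
t = 2: p = 0.30223 + (-0.01623) = 0.28600
t = 2.5: p = 0.28600 + (-0.01411) = 0.27189

0.272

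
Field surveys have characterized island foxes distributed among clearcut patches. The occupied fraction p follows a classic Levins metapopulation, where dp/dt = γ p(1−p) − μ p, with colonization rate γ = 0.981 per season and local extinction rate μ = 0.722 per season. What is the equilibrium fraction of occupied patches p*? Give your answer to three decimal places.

0.264

At equilibrium, colonization balances extinction: γ·p*·(1−p*) = μ·p*.
So p* = 1 − μ/γ = 1 − 0.722/0.981 = 1 − 0.7360 = 0.2640.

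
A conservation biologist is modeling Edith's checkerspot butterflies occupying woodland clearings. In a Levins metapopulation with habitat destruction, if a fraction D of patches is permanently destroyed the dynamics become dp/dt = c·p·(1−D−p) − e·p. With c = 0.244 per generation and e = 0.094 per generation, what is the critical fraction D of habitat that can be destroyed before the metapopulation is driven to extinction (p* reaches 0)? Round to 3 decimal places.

The nontrivial equilibrium is p* = (1−D) − e/c; extinction occurs when this hits zero.
So D_crit = 1 − e/c = 1 − 0.094/0.244 = 1 − 0.3852 = 0.6148.
This equals the undisturbed p*, a classic result of Lande's extension.

0.615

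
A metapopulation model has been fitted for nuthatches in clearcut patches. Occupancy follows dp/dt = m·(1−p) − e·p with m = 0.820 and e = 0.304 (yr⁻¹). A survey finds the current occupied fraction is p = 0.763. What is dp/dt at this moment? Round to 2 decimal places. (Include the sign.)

Colonization term: m·(1−p) = 0.820×0.2370 = 0.19434.
Extinction term: e·p = 0.23195.
dp/dt = 0.19434 − 0.23195 = -0.03761.

-0.04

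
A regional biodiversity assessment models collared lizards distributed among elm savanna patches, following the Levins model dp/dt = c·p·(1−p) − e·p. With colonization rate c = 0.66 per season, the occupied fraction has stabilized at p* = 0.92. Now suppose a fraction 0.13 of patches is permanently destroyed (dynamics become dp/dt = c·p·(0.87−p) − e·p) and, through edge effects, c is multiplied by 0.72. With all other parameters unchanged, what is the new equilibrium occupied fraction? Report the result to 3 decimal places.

0.759

Balance c(1−p*) = e gives e = 0.66×(1 − 0.92000) = 0.05280.
New p* = 0.87 − e/c = 0.87 − 0.05280/0.47520 = 0.75889.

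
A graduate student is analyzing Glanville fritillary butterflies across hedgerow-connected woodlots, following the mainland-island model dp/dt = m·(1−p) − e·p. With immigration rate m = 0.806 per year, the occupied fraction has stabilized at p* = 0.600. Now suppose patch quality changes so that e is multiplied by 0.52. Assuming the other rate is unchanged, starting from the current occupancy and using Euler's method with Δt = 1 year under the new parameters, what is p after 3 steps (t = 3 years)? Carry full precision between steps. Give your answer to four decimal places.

Balance m(1−p*) = e·p* gives e = m(1−p*)/p* = 0.806×0.40000/0.60000 = 0.53733.
Starting from p₀ = 0.60000; update p ← p + (dp/dt)·Δt with the new parameters.
step 1: Δp = +0.15475, p = 0.75475
step 2: Δp = -0.01322, p = 0.74153
step 3: Δp = +0.00113, p = 0.74266

0.7427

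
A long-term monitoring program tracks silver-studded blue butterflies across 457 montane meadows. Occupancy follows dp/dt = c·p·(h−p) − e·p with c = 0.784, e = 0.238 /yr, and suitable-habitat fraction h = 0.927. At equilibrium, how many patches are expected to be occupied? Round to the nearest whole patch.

285

p* = h − e/c = 0.927 − 0.3036 = 0.6234.
Expected occupied patches = N × p* = 457 × 0.6234 = 284.91 ≈ 285.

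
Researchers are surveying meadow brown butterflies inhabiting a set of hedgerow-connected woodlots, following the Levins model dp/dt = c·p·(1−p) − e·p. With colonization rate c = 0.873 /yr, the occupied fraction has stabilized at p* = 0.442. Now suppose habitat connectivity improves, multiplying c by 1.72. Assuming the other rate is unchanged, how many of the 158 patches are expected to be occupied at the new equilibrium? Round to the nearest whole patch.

107

Balance c(1−p*) = e gives e = 0.873×(1 − 0.44200) = 0.48713.
New p* = 1 − e/c = 1 − 0.48713/1.50156 = 0.67558.
Expected occupied = 158 × 0.67558 = 106.74 ≈ 107.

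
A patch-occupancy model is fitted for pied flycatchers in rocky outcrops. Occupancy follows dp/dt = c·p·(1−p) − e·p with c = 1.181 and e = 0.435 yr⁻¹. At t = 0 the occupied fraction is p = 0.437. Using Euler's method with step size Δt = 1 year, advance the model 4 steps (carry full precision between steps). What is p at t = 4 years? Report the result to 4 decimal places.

Update rule: p ← p + [c·p·(1−p) − e·p]·Δt with Δt = 1.
p: 0.43700 → 0.53747  (Δp = +0.10047)
p: 0.53747 → 0.59726  (Δp = +0.05979)
p: 0.59726 → 0.62153  (Δp = +0.02427)
p: 0.62153 → 0.62897  (Δp = +0.00744)

0.6290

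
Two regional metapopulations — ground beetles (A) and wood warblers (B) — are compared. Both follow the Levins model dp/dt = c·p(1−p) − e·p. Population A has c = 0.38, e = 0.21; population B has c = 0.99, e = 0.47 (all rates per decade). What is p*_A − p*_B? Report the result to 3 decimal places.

-0.078

A: p*_A = 1 − 0.21/0.38 = 0.4474.
B: p*_B = 1 − 0.47/0.99 = 0.5253.
p*_A − p*_B = 0.4474 − 0.5253 = -0.0779.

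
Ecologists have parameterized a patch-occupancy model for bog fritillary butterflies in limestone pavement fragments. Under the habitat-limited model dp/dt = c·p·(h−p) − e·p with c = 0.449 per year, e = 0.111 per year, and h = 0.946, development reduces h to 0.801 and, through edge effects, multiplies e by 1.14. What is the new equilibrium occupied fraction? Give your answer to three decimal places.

0.519

Before: p* = h − e/c = 0.946 − 0.111/0.449 = 0.946 − 0.2472 = 0.6988.
After: c = 0.449, e = 0.12654, h = 0.801; p* = 0.801 − 0.12654/0.449 = 0.5192.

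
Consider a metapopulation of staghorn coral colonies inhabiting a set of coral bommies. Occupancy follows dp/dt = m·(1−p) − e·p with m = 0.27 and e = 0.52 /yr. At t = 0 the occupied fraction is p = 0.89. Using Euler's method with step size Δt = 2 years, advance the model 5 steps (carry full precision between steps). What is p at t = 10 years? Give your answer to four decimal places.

0.3058

Update rule: p ← p + [m·(1−p) − e·p]·Δt with Δt = 2.
p: 0.89000 → 0.02380  (Δp = -0.86620)
p: 0.02380 → 0.52620  (Δp = +0.50240)
p: 0.52620 → 0.23481  (Δp = -0.29139)
p: 0.23481 → 0.40381  (Δp = +0.16901)
p: 0.40381 → 0.30579  (Δp = -0.09802)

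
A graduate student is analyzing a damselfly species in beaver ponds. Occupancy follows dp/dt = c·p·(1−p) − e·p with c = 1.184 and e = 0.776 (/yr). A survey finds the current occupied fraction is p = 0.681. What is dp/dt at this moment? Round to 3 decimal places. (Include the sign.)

-0.271

Colonization term: c·p·(1−p) = 1.184×0.681×0.3190 = 0.25721.
Extinction term: e·p = 0.52846.
dp/dt = 0.25721 − 0.52846 = -0.27125.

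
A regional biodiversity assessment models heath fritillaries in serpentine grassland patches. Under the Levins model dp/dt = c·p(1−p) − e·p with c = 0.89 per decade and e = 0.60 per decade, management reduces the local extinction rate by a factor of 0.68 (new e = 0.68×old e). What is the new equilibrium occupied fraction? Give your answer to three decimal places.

0.542

Before: p* = 1 − 0.60/0.89 = 0.3258.
After the change, c = 0.89, e = 0.408, so p* = 1 − 0.408/0.89 = 0.5416.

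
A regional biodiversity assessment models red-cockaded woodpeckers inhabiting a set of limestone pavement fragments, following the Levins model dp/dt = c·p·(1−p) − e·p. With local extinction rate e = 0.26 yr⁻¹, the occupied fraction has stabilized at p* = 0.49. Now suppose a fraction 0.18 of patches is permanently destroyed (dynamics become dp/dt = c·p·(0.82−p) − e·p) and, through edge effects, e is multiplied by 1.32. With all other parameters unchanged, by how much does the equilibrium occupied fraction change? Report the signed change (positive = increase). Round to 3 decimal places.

-0.343

Balance c(1−p*) = e gives c = e/(1 − 0.49000) = 0.26/0.51000 = 0.50980.
New p* = 0.82 − e/c = 0.82 − 0.34320/0.50980 = 0.14679.
Δp* = 0.14679 − 0.49000 = -0.34321.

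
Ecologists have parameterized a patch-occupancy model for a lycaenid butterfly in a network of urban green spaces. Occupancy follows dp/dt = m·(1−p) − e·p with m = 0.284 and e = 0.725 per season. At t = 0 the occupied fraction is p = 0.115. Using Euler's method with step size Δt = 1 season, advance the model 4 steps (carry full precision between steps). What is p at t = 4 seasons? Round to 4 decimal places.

Update rule: p ← p + [m·(1−p) − e·p]·Δt with Δt = 1.
  1  |  dp/dt·Δt = +0.167965  |  p_1 = 0.282965
  2  |  dp/dt·Δt = -0.001512  |  p_2 = 0.281453
  3  |  dp/dt·Δt = +0.000014  |  p_3 = 0.281467
  4  |  dp/dt·Δt = -0.000000  |  p_4 = 0.281467

0.2815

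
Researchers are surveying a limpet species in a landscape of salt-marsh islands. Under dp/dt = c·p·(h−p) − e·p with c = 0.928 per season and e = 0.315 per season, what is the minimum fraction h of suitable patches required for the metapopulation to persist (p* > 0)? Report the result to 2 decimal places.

0.34

p* = h − e/c is positive only when h > e/c.
h_min = e/c = 0.315/0.928 = 0.3394.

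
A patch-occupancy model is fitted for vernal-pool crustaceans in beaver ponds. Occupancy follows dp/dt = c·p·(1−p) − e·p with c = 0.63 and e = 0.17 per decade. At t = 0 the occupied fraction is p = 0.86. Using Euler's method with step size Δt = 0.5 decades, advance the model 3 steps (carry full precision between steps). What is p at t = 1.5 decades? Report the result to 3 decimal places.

Update rule: p ← p + [c·p·(1−p) − e·p]·Δt with Δt = 0.5.
t = 0.5: p = 0.86000 + (-0.03517) = 0.82483
t = 1: p = 0.82483 + (-0.02460) = 0.80023
t = 1.5: p = 0.80023 + (-0.01766) = 0.78257

0.783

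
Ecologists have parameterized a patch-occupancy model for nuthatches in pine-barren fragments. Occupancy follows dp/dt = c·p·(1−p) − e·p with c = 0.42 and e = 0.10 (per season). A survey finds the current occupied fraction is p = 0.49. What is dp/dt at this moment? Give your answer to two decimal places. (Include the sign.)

0.06

Colonization term: c·p·(1−p) = 0.42×0.49×0.5100 = 0.10496.
Extinction term: e·p = 0.04900.
dp/dt = 0.10496 − 0.04900 = 0.05596.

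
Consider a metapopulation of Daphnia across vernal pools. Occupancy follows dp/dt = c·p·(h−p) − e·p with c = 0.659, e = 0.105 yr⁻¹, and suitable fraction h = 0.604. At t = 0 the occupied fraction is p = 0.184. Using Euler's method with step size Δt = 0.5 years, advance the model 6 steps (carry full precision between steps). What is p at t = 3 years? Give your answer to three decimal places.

Update rule: p ← p + [c·p·(h−p) − e·p]·Δt with Δt = 0.5.
p: 0.18400 → 0.19980  (Δp = +0.01580)
p: 0.19980 → 0.21592  (Δp = +0.01612)
p: 0.21592 → 0.23220  (Δp = +0.01627)
p: 0.23220 → 0.24845  (Δp = +0.01626)
p: 0.24845 → 0.26452  (Δp = +0.01606)
p: 0.26452 → 0.28022  (Δp = +0.01570)

0.280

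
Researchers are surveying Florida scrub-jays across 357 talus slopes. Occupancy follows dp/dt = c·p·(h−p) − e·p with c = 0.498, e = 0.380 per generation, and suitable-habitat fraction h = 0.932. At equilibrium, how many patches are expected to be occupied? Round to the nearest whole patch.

60

p* = h − e/c = 0.932 − 0.7631 = 0.1689.
Expected occupied patches = N × p* = 357 × 0.1689 = 60.31 ≈ 60.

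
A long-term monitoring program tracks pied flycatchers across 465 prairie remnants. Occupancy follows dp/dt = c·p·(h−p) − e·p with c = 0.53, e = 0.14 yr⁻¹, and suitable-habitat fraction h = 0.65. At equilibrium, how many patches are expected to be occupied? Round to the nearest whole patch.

p* = h − e/c = 0.65 − 0.2642 = 0.3858.
Expected occupied patches = N × p* = 465 × 0.3858 = 179.42 ≈ 179.

179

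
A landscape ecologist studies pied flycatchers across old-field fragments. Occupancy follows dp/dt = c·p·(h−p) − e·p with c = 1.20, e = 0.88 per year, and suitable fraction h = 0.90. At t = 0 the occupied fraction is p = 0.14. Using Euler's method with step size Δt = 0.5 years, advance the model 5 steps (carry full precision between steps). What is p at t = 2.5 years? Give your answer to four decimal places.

0.1497

Update rule: p ← p + [c·p·(h−p) − e·p]·Δt with Δt = 0.5.
t = 0.5: p = 0.14000 + (+0.00224) = 0.14224
t = 1: p = 0.14224 + (+0.00208) = 0.14432
t = 1.5: p = 0.14432 + (+0.00193) = 0.14626
t = 2: p = 0.14626 + (+0.00179) = 0.14805
t = 2.5: p = 0.14805 + (+0.00165) = 0.14970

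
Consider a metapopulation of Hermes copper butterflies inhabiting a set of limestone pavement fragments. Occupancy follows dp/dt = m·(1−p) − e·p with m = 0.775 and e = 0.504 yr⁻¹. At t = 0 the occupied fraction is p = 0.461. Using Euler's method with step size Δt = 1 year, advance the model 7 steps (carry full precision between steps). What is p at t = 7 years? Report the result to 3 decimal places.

Update rule: p ← p + [m·(1−p) − e·p]·Δt with Δt = 1.
step 1: Δp = +0.18538, p = 0.64638
step 2: Δp = -0.05172, p = 0.59466
step 3: Δp = +0.01443, p = 0.60909
step 4: Δp = -0.00403, p = 0.60506
step 5: Δp = +0.00112, p = 0.60619
step 6: Δp = -0.00031, p = 0.60587
step 7: Δp = +0.00009, p = 0.60596

0.606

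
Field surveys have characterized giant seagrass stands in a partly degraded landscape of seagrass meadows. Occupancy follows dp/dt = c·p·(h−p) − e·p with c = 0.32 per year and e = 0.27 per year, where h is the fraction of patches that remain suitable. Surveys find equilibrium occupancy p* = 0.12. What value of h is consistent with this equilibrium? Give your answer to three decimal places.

At equilibrium c(h−p*) = e, so h = p* + e/c.
h = 0.12 + 0.27/0.32 = 0.12 + 0.8438 = 0.9637.

0.964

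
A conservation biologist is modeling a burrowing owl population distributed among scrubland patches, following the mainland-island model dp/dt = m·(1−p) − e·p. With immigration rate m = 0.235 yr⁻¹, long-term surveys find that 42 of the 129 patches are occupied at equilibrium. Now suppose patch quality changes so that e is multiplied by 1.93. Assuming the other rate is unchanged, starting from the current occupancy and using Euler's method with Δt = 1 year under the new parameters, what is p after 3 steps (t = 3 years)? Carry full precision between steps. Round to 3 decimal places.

0.199

Observed p* = 42/129 = 0.32558.
Balance m(1−p*) = e·p* gives e = m(1−p*)/p* = 0.235×0.67442/0.32558 = 0.48679.
Starting from p₀ = 0.32558; update p ← p + (dp/dt)·Δt with the new parameters.
  1  |  dp/dt·Δt = -0.147394  |  p_1 = 0.178187
  2  |  dp/dt·Δt = +0.025720  |  p_2 = 0.203907
  3  |  dp/dt·Δt = -0.004488  |  p_3 = 0.199419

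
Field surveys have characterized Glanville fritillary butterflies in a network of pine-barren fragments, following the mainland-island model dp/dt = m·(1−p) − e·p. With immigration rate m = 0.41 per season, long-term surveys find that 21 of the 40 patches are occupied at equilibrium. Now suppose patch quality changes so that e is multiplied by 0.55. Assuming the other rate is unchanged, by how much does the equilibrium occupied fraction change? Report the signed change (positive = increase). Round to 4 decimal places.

Observed p* = 21/40 = 0.52500.
Balance m(1−p*) = e·p* gives e = m(1−p*)/p* = 0.41×0.47500/0.52500 = 0.37095.
New p* = m/(m+e) = 0.41000/(0.41000+0.20402) = 0.66773.
Δp* = 0.66773 − 0.52500 = +0.14273.

0.1427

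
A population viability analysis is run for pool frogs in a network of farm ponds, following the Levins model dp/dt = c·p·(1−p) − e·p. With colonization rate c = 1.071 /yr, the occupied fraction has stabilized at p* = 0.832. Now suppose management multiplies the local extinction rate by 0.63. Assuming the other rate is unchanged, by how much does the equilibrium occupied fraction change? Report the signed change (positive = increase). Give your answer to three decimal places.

Balance c(1−p*) = e gives e = 1.071×(1 − 0.83200) = 0.17993.
New p* = 1 − e/c = 1 − 0.11336/1.07100 = 0.89415.
Δp* = 0.89415 − 0.83200 = +0.06215.

0.062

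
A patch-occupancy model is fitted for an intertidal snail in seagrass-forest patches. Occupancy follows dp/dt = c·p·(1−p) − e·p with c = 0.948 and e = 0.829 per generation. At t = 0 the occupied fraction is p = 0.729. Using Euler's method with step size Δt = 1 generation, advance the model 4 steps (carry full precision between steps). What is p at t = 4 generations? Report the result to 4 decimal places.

0.2037

Update rule: p ← p + [c·p·(1−p) − e·p]·Δt with Δt = 1.
step 1: Δp = -0.41706, p = 0.31194
step 2: Δp = -0.05513, p = 0.25682
step 3: Δp = -0.03196, p = 0.22485
step 4: Δp = -0.02117, p = 0.20368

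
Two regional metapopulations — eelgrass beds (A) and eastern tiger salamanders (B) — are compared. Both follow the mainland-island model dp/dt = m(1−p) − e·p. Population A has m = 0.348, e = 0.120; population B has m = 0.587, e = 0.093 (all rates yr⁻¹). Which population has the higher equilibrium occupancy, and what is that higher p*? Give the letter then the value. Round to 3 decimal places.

A: p*_A = m/(m+e) = 0.348/0.4680 = 0.7436.
B: p*_B = 0.587/0.6800 = 0.8632.
B is higher at 0.8632.

B, 0.863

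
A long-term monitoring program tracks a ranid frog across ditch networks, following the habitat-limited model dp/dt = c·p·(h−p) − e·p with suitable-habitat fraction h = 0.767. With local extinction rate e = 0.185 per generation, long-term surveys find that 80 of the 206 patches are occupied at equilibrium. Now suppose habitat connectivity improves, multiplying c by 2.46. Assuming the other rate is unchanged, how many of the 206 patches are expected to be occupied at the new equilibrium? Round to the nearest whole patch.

Observed p* = 80/206 = 0.38835.
Balance c(h−p*) = e gives c = e/(0.767 − 0.38835) = 0.185/0.37865 = 0.48858.
New p* = 0.767 − e/c = 0.767 − 0.18500/1.20191 = 0.61308.
Expected occupied = 206 × 0.61308 = 126.29 ≈ 126.

126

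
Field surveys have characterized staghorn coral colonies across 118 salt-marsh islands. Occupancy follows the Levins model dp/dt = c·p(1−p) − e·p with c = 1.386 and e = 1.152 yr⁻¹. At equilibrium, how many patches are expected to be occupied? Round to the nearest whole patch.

p* = 1 − e/c = 1 − 1.152/1.386 = 0.1688.
Expected occupied patches = N × p* = 118 × 0.1688 = 19.92 ≈ 20.

20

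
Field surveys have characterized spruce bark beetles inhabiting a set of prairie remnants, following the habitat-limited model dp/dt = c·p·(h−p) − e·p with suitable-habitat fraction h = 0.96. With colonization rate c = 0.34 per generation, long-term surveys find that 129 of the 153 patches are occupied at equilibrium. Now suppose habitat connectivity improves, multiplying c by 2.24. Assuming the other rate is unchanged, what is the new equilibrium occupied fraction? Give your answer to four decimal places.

Observed p* = 129/153 = 0.84314.
Balance c(h−p*) = e gives e = 0.34×(0.96 − 0.84314) = 0.03973.
New p* = 0.96 − e/c = 0.96 − 0.03973/0.76160 = 0.90783.

0.9078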